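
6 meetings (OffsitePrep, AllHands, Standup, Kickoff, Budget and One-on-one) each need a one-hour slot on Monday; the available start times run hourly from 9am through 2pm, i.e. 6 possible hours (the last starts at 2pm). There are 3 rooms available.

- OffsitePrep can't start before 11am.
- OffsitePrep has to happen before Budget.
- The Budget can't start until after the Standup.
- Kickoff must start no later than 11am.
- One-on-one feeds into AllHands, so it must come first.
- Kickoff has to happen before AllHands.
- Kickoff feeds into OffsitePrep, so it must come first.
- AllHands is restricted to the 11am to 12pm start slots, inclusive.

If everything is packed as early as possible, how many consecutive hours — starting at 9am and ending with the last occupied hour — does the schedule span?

The precedence chain requires at least 3 distinct hours.
With at most 3 per hour and 6 meetings, at least 2 hours are needed.
Propagating the time windows through the other constraints, Budget can't land before 12pm — that is hour 4 counting from 9am — so the schedule must run through at least 4 hours.
4 works (last occupied hour: 12pm): for example One-on-one in 9am; AllHands in 11am; Kickoff in 9am; Standup in 9am; OffsitePrep in 11am; Budget in 12pm.

4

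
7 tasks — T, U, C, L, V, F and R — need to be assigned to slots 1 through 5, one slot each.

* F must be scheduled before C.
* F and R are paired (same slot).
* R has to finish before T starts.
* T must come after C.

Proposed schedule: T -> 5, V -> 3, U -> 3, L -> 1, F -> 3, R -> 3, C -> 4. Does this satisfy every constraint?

F must be scheduled before C — holds.
T must come after C — holds.
R has to finish before T starts — holds.
F and R are paired (same slot) — holds.

Valid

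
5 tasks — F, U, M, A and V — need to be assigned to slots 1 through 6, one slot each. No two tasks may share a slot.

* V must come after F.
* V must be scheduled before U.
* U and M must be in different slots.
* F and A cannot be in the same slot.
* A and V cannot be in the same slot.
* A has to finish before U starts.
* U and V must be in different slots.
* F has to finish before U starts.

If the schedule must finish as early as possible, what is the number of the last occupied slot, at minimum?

The precedence chain requires at least 3 distinct slots.
With at most 1 per slot and 5 tasks, at least 5 slots are needed.
5 works (last occupied slot: 5): for example M -> 5; A -> 3; F -> 1; U -> 4; V -> 2.

5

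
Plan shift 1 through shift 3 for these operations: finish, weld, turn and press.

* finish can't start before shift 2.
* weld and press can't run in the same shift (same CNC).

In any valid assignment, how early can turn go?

shift 1

turn at shift 1 is achievable: turn=shift 1; finish=shift 2; weld=shift 1; press=shift 2.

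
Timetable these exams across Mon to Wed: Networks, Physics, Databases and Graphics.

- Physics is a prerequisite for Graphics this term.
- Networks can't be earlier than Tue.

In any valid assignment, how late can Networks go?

Networks is available from Tue.
Networks at Wed is achievable: Graphics=Tue; Databases=Mon; Networks=Wed; Physics=Mon.

Wed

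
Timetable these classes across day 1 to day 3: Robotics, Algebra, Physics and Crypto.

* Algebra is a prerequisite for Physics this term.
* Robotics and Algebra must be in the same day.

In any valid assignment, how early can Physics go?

day 2

Precedence pushes Physics to at least day 2.
Physics at day 2 is achievable: Robotics in day 1, Algebra in day 1, Physics in day 2, Crypto in day 1.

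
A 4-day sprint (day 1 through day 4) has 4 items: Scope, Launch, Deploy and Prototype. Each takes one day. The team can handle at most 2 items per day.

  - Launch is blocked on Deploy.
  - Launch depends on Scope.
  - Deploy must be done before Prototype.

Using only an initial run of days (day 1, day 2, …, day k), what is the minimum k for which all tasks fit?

The precedence chain requires at least 2 distinct days.
With at most 2 per day and 4 tasks, at least 2 days are needed.
2 works (last occupied day: day 2): for example Prototype -> day 2; Scope -> day 1; Deploy -> day 1; Launch -> day 2.

2 days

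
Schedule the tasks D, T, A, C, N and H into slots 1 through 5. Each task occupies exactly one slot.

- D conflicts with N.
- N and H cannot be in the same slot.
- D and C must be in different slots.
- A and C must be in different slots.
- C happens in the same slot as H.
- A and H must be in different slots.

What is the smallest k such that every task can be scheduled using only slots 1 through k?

Check 2 slots directly (anything shorter is at least as hard).
Could 2 slots be enough, i.e. nothing placed later than 2? No: D, C and N must all be in different slots (D/C can't share; D/N can't share; C/N can't share), but only 2 slots are available: 3 tasks can't fit in 2 distinct slots.
So 2 slots is not enough.
3 works (last occupied slot: 3): for example A -> 1; H -> 2; C -> 2; T -> 1; D -> 1; N -> 3.

3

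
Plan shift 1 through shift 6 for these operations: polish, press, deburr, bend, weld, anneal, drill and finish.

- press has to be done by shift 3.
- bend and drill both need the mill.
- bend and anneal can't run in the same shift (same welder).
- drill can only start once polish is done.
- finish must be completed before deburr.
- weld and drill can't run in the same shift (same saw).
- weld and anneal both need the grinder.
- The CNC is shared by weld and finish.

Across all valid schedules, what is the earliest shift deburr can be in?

Precedence pushes deburr to at least shift 2.
deburr at shift 2 is achievable: anneal=shift 2, finish=shift 1, deburr=shift 2, drill=shift 2, polish=shift 1, press=shift 1, bend=shift 1, weld=shift 3.

shift 2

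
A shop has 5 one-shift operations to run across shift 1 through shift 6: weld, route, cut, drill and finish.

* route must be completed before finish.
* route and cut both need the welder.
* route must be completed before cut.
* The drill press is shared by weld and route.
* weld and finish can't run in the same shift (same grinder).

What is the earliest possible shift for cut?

Precedence pushes cut to at least shift 2.
cut at shift 2 is achievable: weld in shift 3; finish in shift 2; route in shift 1; drill in shift 1; cut in shift 2.

shift 2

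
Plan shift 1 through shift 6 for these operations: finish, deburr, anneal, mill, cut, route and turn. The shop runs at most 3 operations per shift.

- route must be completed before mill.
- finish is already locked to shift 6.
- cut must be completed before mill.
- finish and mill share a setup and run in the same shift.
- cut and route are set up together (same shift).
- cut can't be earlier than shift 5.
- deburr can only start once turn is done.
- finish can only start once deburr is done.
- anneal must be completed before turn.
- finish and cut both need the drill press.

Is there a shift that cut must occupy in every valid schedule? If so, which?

shift 5

cut's window is shift 5–shift 6.
finish is fixed at shift 6, and cut can't share a shift with finish.
So cut must be shift 5.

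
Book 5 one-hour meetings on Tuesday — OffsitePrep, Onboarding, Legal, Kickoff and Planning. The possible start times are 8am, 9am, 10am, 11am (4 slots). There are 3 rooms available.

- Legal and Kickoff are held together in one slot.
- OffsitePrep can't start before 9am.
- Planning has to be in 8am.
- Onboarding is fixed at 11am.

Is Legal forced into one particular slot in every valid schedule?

No

Legal can be 8am (e.g. OffsitePrep -> 9am, Legal -> 8am, Onboarding -> 11am, Planning -> 8am, Kickoff -> 8am) or 9am (e.g. Onboarding in 11am; OffsitePrep in 9am; Legal in 9am; Planning in 8am; Kickoff in 9am).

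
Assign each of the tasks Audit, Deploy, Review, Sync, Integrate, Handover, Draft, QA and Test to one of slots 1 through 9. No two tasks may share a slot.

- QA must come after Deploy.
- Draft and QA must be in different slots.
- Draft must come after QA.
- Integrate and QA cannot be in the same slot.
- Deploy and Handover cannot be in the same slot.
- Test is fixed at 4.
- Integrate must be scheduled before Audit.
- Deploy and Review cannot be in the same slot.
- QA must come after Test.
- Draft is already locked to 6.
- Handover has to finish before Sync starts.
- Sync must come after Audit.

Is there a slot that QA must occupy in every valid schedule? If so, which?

Test is fixed at 4 and must come before QA, so QA is at least 5.
Draft is fixed at 6 and must come after QA, so QA is at most 5.
So QA must be 5.

5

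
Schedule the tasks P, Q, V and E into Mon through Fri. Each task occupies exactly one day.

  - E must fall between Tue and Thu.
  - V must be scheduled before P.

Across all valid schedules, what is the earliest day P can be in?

Tue

Precedence pushes P to at least Tue.
P at Tue is achievable: P -> Tue; Q -> Mon; E -> Tue; V -> Mon.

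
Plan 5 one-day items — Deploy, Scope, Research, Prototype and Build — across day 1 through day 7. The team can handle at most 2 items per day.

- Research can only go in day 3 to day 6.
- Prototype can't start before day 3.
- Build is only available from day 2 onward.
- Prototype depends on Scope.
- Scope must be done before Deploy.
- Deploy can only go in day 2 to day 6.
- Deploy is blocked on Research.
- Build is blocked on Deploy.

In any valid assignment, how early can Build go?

day 5

Build is available from day 2; precedence pushes Build to at least day 5.
Build at day 5 is achievable: Deploy in day 4; Scope in day 1; Research in day 3; Build in day 5; Prototype in day 3.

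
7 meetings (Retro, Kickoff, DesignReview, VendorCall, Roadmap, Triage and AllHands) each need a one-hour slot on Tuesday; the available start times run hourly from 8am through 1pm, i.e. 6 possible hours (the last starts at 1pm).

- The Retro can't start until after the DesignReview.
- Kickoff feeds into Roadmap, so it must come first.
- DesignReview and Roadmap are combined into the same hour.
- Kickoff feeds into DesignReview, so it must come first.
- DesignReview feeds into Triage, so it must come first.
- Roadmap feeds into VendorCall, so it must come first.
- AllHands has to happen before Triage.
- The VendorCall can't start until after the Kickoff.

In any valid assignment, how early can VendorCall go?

Precedence pushes VendorCall to at least 10am.
VendorCall at 10am is achievable: DesignReview -> 9am, VendorCall -> 10am, Triage -> 10am, Retro -> 10am, AllHands -> 8am, Kickoff -> 8am, Roadmap -> 9am.

10am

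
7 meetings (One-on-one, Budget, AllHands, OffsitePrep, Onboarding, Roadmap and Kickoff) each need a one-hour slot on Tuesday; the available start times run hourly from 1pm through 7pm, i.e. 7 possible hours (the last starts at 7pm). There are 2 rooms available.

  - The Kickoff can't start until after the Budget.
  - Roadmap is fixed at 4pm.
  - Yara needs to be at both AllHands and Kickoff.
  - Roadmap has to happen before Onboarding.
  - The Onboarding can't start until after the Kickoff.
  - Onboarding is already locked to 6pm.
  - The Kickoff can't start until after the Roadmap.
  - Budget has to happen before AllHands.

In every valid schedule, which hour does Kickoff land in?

5pm

Roadmap is fixed at 4pm and must come before Kickoff, so Kickoff is at least 5pm.
Onboarding is fixed at 6pm and must come after Kickoff, so Kickoff is at most 5pm.
So Kickoff must be 5pm.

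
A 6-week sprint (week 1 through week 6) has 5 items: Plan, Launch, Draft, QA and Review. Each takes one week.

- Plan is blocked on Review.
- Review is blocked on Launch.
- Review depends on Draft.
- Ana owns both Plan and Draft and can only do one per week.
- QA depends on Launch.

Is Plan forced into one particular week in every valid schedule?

Plan can be week 3 (e.g. Launch -> week 1; QA -> week 2; Draft -> week 1; Review -> week 2; Plan -> week 3) or week 4 (e.g. QA -> week 2; Review -> week 2; Launch -> week 1; Plan -> week 4; Draft -> week 1).

No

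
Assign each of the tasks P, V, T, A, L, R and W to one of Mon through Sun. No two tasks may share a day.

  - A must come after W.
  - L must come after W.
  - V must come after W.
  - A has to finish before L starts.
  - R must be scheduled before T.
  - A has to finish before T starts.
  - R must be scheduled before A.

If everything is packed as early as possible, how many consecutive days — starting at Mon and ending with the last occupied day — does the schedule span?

The precedence chain requires at least 3 distinct days.
With at most 1 per day and 7 tasks, at least 7 days are needed.
7 works (last occupied day: Sun): for example A=Wed, V=Sat, L=Fri, W=Mon, R=Tue, P=Sun, T=Thu.

7 days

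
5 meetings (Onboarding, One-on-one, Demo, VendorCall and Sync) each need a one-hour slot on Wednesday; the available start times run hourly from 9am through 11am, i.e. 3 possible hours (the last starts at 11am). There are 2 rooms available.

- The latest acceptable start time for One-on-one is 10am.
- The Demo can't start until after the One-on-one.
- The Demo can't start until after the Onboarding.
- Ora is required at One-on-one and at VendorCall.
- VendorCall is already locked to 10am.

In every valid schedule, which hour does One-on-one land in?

One-on-one's window is 9am–10am.
VendorCall is fixed at 10am, and One-on-one can't share a hour with VendorCall.
So One-on-one must be 9am.

9am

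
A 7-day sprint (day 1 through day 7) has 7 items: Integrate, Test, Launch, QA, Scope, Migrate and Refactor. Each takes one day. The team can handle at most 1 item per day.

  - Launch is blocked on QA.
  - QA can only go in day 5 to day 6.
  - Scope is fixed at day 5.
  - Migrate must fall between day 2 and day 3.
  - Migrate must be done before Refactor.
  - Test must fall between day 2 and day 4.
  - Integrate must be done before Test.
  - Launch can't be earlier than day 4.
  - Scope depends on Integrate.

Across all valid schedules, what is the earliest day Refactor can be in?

day 3

Precedence pushes Refactor to at least day 3.
Refactor at day 3 is achievable: Test=day 4, Scope=day 5, Refactor=day 3, Integrate=day 1, Migrate=day 2, Launch=day 7, QA=day 6.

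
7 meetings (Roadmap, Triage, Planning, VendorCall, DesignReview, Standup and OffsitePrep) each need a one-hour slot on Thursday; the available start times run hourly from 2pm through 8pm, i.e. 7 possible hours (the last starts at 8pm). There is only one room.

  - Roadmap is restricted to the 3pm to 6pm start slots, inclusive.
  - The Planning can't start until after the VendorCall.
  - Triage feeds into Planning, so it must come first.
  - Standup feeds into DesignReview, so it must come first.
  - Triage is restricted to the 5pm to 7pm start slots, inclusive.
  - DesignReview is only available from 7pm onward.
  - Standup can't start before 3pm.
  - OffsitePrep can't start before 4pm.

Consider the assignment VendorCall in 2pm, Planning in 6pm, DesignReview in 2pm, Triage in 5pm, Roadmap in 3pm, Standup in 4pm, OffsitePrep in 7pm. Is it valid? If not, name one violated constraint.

Standup feeds into DesignReview, so it must come first — violated.
DesignReview is only available from 7pm onward — violated.
OffsitePrep can't start before 4pm — holds.
Roadmap is restricted to the 3pm to 6pm start slots, inclusive — holds.
Triage is restricted to the 5pm to 7pm start slots, inclusive — holds.
The Planning can't start until after the VendorCall — holds.
There is only one room — violated.
Triage feeds into Planning, so it must come first — holds.
Standup can't start before 3pm — holds.

No. DesignReview is only available from 7pm onward is not satisfied.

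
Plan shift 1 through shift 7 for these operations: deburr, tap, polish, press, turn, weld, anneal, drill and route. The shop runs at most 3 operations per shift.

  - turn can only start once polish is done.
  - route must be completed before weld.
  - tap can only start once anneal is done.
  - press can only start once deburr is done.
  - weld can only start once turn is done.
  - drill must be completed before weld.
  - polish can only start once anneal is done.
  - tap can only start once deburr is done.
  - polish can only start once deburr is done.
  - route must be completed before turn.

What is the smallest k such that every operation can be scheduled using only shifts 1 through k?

The precedence chain requires at least 4 distinct shifts.
With at most 3 per shift and 9 operations, at least 3 shifts are needed.
4 works (last occupied shift: shift 4): for example deburr=shift 1; press=shift 2; route=shift 1; turn=shift 3; weld=shift 4; polish=shift 2; tap=shift 2; drill=shift 3; anneal=shift 1.

4 shifts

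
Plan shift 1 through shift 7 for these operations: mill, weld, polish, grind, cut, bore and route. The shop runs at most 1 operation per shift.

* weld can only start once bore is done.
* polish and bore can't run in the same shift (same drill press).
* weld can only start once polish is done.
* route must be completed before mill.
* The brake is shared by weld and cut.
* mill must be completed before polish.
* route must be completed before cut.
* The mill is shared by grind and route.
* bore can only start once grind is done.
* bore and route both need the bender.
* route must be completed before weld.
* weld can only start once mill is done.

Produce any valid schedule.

grind=shift 4, mill=shift 2, route=shift 1, cut=shift 7, weld=shift 6, polish=shift 3, bore=shift 5

Checking: grind(shift 4) before bore(shift 5); mill(shift 2) before weld(shift 6); route(shift 1) before cut(shift 7); route(shift 1) before weld(shift 6); mill(shift 2) before polish(shift 3); bore(shift 5) before weld(shift 6); polish(shift 3) before weld(shift 6); route(shift 1) before mill(shift 2); polish(shift 3) != bore(shift 5); bore(shift 5) != route(shift 1); grind(shift 4) != route(shift 1); weld(shift 6) != cut(shift 7); max 1 per shift (cap 1).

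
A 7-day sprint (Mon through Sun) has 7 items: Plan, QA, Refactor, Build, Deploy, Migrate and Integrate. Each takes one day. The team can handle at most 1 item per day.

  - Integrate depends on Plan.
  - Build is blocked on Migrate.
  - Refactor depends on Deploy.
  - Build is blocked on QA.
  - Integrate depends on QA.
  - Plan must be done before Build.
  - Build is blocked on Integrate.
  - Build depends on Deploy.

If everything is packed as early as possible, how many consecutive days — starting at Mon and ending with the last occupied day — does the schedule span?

7

The precedence chain requires at least 3 distinct days.
With at most 1 per day and 7 tasks, at least 7 days are needed.
7 works (last occupied day: Sun): for example Integrate -> Wed, QA -> Tue, Refactor -> Sun, Build -> Sat, Plan -> Mon, Deploy -> Thu, Migrate -> Fri.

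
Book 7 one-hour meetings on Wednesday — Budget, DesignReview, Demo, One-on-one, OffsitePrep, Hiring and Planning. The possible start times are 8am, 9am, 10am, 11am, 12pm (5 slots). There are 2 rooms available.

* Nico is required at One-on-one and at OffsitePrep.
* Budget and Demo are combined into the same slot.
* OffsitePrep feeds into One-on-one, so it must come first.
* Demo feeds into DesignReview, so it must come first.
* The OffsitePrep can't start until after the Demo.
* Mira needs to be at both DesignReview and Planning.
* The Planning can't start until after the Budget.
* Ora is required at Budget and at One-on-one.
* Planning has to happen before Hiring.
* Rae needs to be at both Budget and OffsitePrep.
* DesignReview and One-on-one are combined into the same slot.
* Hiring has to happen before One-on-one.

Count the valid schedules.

13

Splitting on Budget: it can be 8am (11), 9am (2). Listing each branch's schedules as (DesignReview, Demo, One-on-one, OffsitePrep, Hiring, Planning):
Budget=8am: (11am,8am,11am,9am,10am,9am) (11am,8am,11am,10am,10am,9am) (12pm,8am,12pm,9am,10am,9am) (12pm,8am,12pm,9am,11am,9am) (12pm,8am,12pm,9am,11am,10am) (12pm,8am,12pm,10am,10am,9am) (12pm,8am,12pm,10am,11am,9am) (12pm,8am,12pm,10am,11am,10am) (12pm,8am,12pm,11am,10am,9am) (12pm,8am,12pm,11am,11am,9am) (12pm,8am,12pm,11am,11am,10am) — 11.
Budget=9am: (12pm,9am,12pm,10am,11am,10am) (12pm,9am,12pm,11am,11am,10am) — 2.
Summing: 11 + 2 = 13.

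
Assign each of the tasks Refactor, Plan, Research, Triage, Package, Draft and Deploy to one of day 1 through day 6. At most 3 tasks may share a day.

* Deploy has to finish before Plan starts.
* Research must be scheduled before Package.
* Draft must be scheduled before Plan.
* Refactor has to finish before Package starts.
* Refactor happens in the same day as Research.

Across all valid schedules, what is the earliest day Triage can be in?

Triage at day 1 is achievable: Deploy in day 1; Research in day 2; Draft in day 1; Plan in day 2; Refactor in day 2; Triage in day 1; Package in day 3.

day 1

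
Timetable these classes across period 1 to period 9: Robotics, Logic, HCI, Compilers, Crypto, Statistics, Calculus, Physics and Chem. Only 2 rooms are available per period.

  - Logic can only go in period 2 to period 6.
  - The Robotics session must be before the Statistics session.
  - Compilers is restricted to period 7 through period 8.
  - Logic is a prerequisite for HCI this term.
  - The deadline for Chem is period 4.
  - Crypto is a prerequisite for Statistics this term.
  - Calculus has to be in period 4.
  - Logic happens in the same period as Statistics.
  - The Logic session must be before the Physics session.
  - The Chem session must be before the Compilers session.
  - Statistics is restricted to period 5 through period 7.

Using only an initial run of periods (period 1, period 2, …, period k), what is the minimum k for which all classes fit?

7

The precedence chain requires at least 3 distinct periods.
With at most 2 per period and 9 classes, at least 5 periods are needed.
Compilers can't be placed before period 7, so the schedule must run through at least period 7.
7 works (last occupied period: period 7): for example Statistics in period 5; Compilers in period 7; Chem in period 1; Physics in period 6; Calculus in period 4; Crypto in period 2; Logic in period 5; HCI in period 6; Robotics in period 1.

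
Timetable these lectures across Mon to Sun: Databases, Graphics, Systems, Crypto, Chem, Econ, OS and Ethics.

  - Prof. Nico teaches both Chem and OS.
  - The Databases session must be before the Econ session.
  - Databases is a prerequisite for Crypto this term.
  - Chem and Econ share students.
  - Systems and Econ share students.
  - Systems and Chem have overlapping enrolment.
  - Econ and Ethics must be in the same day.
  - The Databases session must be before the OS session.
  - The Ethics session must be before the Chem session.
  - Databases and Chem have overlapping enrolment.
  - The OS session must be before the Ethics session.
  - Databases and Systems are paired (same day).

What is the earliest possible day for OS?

Tue

Precedence pushes OS to at least Tue; downstream work caps OS at Fri.
OS at Tue is achievable: OS -> Tue; Ethics -> Wed; Crypto -> Tue; Databases -> Mon; Graphics -> Mon; Econ -> Wed; Systems -> Mon; Chem -> Thu.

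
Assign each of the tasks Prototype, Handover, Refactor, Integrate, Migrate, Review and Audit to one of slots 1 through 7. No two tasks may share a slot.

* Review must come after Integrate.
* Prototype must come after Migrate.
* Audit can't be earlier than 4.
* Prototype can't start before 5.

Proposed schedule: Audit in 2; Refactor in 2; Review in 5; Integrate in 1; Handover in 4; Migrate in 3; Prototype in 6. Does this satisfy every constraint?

No — it violates: Audit can't be earlier than 4

Audit can't be earlier than 4 — violated.
Prototype can't start before 5 — holds.
No two tasks may share a slot — violated.
Prototype must come after Migrate — holds.
Review must come after Integrate — holds.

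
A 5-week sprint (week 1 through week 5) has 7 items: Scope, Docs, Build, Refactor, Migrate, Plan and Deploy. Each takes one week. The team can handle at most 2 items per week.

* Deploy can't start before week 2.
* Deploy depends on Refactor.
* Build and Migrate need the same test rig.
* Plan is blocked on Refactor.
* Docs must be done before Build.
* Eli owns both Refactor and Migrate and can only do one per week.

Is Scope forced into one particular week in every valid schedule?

Scope can be week 1 (e.g. Deploy in week 2, Migrate in week 4, Plan in week 3, Build in week 3, Docs in week 2, Scope in week 1, Refactor in week 1) or week 2 (e.g. Refactor -> week 1; Scope -> week 2; Deploy -> week 2; Build -> week 3; Docs -> week 1; Plan -> week 3; Migrate -> week 4).

No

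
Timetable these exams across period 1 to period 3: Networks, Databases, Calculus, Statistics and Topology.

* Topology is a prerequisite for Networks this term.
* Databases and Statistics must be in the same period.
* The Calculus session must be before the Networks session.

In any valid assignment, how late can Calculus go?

Downstream work caps Calculus at period 2.
Calculus at period 2 is achievable: Statistics=period 1, Calculus=period 2, Databases=period 1, Topology=period 1, Networks=period 3.

period 2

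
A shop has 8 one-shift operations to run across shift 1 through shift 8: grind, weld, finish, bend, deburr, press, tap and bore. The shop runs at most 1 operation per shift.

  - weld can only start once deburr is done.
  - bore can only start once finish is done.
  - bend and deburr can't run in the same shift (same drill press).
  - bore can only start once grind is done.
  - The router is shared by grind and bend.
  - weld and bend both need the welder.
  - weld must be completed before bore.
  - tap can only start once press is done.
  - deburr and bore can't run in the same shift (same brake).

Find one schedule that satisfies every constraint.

tap=shift 7, deburr=shift 1, bore=shift 5, bend=shift 8, grind=shift 3, finish=shift 4, press=shift 6, weld=shift 2

Checking: press(shift 6) before tap(shift 7); weld(shift 2) before bore(shift 5); deburr(shift 1) before weld(shift 2); grind(shift 3) before bore(shift 5); finish(shift 4) before bore(shift 5); weld(shift 2) != bend(shift 8); bend(shift 8) != deburr(shift 1); deburr(shift 1) != bore(shift 5); grind(shift 3) != bend(shift 8); max 1 per shift (cap 1).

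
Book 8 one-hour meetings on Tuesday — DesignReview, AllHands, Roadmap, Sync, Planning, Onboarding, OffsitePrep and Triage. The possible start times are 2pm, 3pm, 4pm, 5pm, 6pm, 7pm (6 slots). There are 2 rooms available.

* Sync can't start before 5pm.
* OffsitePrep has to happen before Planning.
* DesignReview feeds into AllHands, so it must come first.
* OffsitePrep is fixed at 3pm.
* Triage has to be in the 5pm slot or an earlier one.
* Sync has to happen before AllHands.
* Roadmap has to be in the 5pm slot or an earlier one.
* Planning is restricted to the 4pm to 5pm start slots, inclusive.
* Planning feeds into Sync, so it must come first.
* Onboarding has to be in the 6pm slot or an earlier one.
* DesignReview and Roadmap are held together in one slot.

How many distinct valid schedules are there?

58

Splitting on DesignReview: it can be 2pm (38), 4pm (10), 5pm (10). Listing each branch's schedules as (AllHands, Roadmap, Sync, Planning, Onboarding, OffsitePrep, Triage):
DesignReview=2pm: (6pm,2pm,5pm,4pm,3pm,3pm,4pm) (6pm,2pm,5pm,4pm,3pm,3pm,5pm) (6pm,2pm,5pm,4pm,4pm,3pm,3pm) (6pm,2pm,5pm,4pm,4pm,3pm,5pm) (6pm,2pm,5pm,4pm,5pm,3pm,3pm) (6pm,2pm,5pm,4pm,5pm,3pm,4pm) (6pm,2pm,5pm,4pm,6pm,3pm,3pm) (6pm,2pm,5pm,4pm,6pm,3pm,4pm) (6pm,2pm,5pm,4pm,6pm,3pm,5pm) (7pm,2pm,5pm,4pm,3pm,3pm,4pm) (7pm,2pm,5pm,4pm,3pm,3pm,5pm) (7pm,2pm,5pm,4pm,4pm,3pm,3pm) (7pm,2pm,5pm,4pm,4pm,3pm,5pm) (7pm,2pm,5pm,4pm,5pm,3pm,3pm) (7pm,2pm,5pm,4pm,5pm,3pm,4pm) (7pm,2pm,5pm,4pm,6pm,3pm,3pm) (7pm,2pm,5pm,4pm,6pm,3pm,4pm) (7pm,2pm,5pm,4pm,6pm,3pm,5pm) (7pm,2pm,6pm,4pm,3pm,3pm,4pm) (7pm,2pm,6pm,4pm,3pm,3pm,5pm) (7pm,2pm,6pm,4pm,4pm,3pm,3pm) (7pm,2pm,6pm,4pm,4pm,3pm,5pm) (7pm,2pm,6pm,4pm,5pm,3pm,3pm) (7pm,2pm,6pm,4pm,5pm,3pm,4pm) (7pm,2pm,6pm,4pm,5pm,3pm,5pm) (7pm,2pm,6pm,4pm,6pm,3pm,3pm) (7pm,2pm,6pm,4pm,6pm,3pm,4pm) (7pm,2pm,6pm,4pm,6pm,3pm,5pm) (7pm,2pm,6pm,5pm,3pm,3pm,4pm) (7pm,2pm,6pm,5pm,3pm,3pm,5pm) (7pm,2pm,6pm,5pm,4pm,3pm,3pm) (7pm,2pm,6pm,5pm,4pm,3pm,4pm) (7pm,2pm,6pm,5pm,4pm,3pm,5pm) (7pm,2pm,6pm,5pm,5pm,3pm,3pm) (7pm,2pm,6pm,5pm,5pm,3pm,4pm) (7pm,2pm,6pm,5pm,6pm,3pm,3pm) (7pm,2pm,6pm,5pm,6pm,3pm,4pm) (7pm,2pm,6pm,5pm,6pm,3pm,5pm) — 38.
DesignReview=4pm: (7pm,4pm,6pm,5pm,2pm,3pm,2pm) (7pm,4pm,6pm,5pm,2pm,3pm,3pm) (7pm,4pm,6pm,5pm,2pm,3pm,5pm) (7pm,4pm,6pm,5pm,3pm,3pm,2pm) (7pm,4pm,6pm,5pm,3pm,3pm,5pm) (7pm,4pm,6pm,5pm,5pm,3pm,2pm) (7pm,4pm,6pm,5pm,5pm,3pm,3pm) (7pm,4pm,6pm,5pm,6pm,3pm,2pm) (7pm,4pm,6pm,5pm,6pm,3pm,3pm) (7pm,4pm,6pm,5pm,6pm,3pm,5pm) — 10.
DesignReview=5pm: (7pm,5pm,6pm,4pm,2pm,3pm,2pm) (7pm,5pm,6pm,4pm,2pm,3pm,3pm) (7pm,5pm,6pm,4pm,2pm,3pm,4pm) (7pm,5pm,6pm,4pm,3pm,3pm,2pm) (7pm,5pm,6pm,4pm,3pm,3pm,4pm) (7pm,5pm,6pm,4pm,4pm,3pm,2pm) (7pm,5pm,6pm,4pm,4pm,3pm,3pm) (7pm,5pm,6pm,4pm,6pm,3pm,2pm) (7pm,5pm,6pm,4pm,6pm,3pm,3pm) (7pm,5pm,6pm,4pm,6pm,3pm,4pm) — 10.
Summing: 38 + 10 + 10 = 58.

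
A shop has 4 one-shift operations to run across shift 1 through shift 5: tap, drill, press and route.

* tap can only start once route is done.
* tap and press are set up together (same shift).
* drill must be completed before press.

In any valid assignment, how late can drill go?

shift 4

Downstream work caps drill at shift 4.
drill at shift 4 is achievable: tap -> shift 5; route -> shift 1; press -> shift 5; drill -> shift 4.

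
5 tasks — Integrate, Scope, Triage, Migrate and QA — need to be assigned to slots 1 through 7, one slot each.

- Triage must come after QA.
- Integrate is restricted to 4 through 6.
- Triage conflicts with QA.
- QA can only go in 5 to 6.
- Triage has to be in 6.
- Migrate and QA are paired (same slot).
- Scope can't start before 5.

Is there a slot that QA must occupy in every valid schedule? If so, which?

QA's window is 5–6.
Triage is fixed at 6, and QA can't share a slot with Triage.
So QA must be 5.

5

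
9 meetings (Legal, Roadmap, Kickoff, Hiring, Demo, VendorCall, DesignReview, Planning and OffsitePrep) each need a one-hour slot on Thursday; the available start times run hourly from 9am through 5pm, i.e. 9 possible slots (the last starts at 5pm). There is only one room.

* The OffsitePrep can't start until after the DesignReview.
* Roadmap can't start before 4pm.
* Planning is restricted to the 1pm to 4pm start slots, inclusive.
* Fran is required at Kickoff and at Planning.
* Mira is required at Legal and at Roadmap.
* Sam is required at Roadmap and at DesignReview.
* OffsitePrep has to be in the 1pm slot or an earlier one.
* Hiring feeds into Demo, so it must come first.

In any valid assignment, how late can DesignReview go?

Downstream work caps DesignReview at 12pm.
DesignReview at 12pm is achievable: Roadmap -> 4pm, DesignReview -> 12pm, Planning -> 2pm, Hiring -> 9am, Demo -> 10am, OffsitePrep -> 1pm, Kickoff -> 3pm, VendorCall -> 5pm, Legal -> 11am.

12pm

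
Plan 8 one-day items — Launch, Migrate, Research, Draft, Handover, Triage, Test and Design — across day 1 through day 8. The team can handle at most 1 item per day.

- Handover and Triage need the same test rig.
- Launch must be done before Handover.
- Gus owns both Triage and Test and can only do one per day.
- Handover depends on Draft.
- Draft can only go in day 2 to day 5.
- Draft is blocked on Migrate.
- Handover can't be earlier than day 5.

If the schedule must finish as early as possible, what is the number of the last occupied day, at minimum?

day 8

The precedence chain requires at least 3 distinct days.
With at most 1 per day and 8 work items, at least 8 days are needed.
Handover can't be placed before day 5, so the schedule must run through at least day 5.
8 works (last occupied day: day 8): for example Research -> day 4, Design -> day 8, Handover -> day 5, Triage -> day 6, Launch -> day 3, Migrate -> day 1, Test -> day 7, Draft -> day 2.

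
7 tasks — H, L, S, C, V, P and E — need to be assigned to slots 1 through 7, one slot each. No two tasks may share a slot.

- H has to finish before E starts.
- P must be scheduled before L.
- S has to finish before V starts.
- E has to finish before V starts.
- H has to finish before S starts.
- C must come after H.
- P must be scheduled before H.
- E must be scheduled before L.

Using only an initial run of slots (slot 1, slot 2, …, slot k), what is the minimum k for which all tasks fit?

7

The precedence chain requires at least 4 distinct slots.
With at most 1 per slot and 7 tasks, at least 7 slots are needed.
7 works (last occupied slot: 7): for example H -> 2; S -> 5; P -> 1; E -> 3; C -> 7; L -> 4; V -> 6.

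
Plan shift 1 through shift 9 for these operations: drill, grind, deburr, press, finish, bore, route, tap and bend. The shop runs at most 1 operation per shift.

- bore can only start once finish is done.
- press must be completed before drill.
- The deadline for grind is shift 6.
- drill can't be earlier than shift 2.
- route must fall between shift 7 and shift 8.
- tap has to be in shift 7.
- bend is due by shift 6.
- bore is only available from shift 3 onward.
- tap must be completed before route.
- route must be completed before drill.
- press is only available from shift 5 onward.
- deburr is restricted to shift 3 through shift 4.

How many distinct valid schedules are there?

40

Splitting on deburr: it can be shift 3 (20), shift 4 (20). Listing each branch's schedules as (drill, grind, press, finish, bore, route, tap, bend) by shift number:
deburr=shift 3: (9,1,5,2,4,8,7,6) (9,1,5,2,6,8,7,4) (9,1,5,4,6,8,7,2) (9,1,6,2,4,8,7,5) (9,1,6,2,5,8,7,4) (9,1,6,4,5,8,7,2) (9,2,5,1,4,8,7,6) (9,2,5,1,6,8,7,4) (9,2,5,4,6,8,7,1) (9,2,6,1,4,8,7,5) (9,2,6,1,5,8,7,4) (9,2,6,4,5,8,7,1) (9,4,5,1,6,8,7,2) (9,4,5,2,6,8,7,1) (9,4,6,1,5,8,7,2) (9,4,6,2,5,8,7,1) (9,5,6,1,4,8,7,2) (9,5,6,2,4,8,7,1) (9,6,5,1,4,8,7,2) (9,6,5,2,4,8,7,1) — 20.
deburr=shift 4: (9,1,5,2,3,8,7,6) (9,1,5,2,6,8,7,3) (9,1,5,3,6,8,7,2) (9,1,6,2,3,8,7,5) (9,1,6,2,5,8,7,3) (9,1,6,3,5,8,7,2) (9,2,5,1,3,8,7,6) (9,2,5,1,6,8,7,3) (9,2,5,3,6,8,7,1) (9,2,6,1,3,8,7,5) (9,2,6,1,5,8,7,3) (9,2,6,3,5,8,7,1) (9,3,5,1,6,8,7,2) (9,3,5,2,6,8,7,1) (9,3,6,1,5,8,7,2) (9,3,6,2,5,8,7,1) (9,5,6,1,3,8,7,2) (9,5,6,2,3,8,7,1) (9,6,5,1,3,8,7,2) (9,6,5,2,3,8,7,1) — 20.
Summing: 20 + 20 = 40.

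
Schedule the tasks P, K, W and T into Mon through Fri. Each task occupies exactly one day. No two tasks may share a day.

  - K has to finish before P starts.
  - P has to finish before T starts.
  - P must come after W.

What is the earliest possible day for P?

Precedence pushes P to at least Tue; downstream work caps P at Thu.
P at Wed is achievable: W -> Tue; P -> Wed; K -> Mon; T -> Thu.
Nothing earlier works — the capacity limit rule out every day before Wed.

Wed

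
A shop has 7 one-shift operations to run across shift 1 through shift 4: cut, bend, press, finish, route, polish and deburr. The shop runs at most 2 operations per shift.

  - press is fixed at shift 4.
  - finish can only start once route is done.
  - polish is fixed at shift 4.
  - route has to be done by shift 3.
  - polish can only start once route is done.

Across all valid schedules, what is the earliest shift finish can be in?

shift 2

Precedence pushes finish to at least shift 2.
finish at shift 2 is achievable: deburr=shift 3, polish=shift 4, finish=shift 2, press=shift 4, route=shift 1, cut=shift 1, bend=shift 2.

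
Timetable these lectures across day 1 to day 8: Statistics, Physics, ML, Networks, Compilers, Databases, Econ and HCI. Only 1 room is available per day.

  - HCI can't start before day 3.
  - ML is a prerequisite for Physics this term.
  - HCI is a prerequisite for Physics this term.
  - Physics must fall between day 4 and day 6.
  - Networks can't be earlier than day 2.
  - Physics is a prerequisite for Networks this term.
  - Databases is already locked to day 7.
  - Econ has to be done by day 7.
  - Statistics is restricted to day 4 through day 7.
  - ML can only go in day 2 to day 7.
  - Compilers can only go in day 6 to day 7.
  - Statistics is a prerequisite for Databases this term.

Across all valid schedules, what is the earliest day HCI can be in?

HCI is available from day 3; downstream work caps HCI at day 5.
HCI at day 3 is achievable: Econ=day 1, ML=day 2, Networks=day 8, Statistics=day 5, HCI=day 3, Physics=day 4, Databases=day 7, Compilers=day 6.

day 3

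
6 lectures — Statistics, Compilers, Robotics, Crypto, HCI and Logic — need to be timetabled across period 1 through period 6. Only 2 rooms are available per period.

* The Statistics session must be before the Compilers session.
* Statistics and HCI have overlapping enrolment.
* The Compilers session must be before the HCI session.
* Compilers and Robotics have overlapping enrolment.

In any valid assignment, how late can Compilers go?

period 5

Precedence pushes Compilers to at least period 2; downstream work caps Compilers at period 5.
Compilers at period 5 is achievable: Compilers=period 5, Robotics=period 1, Statistics=period 1, Logic=period 2, HCI=period 6, Crypto=period 2.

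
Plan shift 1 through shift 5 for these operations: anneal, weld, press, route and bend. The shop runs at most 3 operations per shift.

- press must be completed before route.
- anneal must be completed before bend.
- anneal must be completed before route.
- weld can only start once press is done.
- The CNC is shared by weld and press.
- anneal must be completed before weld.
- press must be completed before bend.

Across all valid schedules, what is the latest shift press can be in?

Downstream work caps press at shift 4.
press at shift 4 is achievable: weld -> shift 5, press -> shift 4, bend -> shift 5, anneal -> shift 1, route -> shift 5.

shift 4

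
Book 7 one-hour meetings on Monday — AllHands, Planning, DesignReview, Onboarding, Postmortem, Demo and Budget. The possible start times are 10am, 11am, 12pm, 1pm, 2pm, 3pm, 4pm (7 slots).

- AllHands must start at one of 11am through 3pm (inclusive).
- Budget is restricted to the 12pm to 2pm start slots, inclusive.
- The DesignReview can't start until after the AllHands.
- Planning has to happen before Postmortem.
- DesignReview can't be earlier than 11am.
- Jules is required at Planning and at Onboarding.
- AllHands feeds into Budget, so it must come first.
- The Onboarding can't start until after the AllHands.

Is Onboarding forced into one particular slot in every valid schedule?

Onboarding can be 12pm (e.g. AllHands in 11am, Planning in 10am, DesignReview in 12pm, Postmortem in 11am, Onboarding in 12pm, Budget in 12pm, Demo in 10am) or 1pm (e.g. AllHands=11am, Onboarding=1pm, Planning=10am, Demo=10am, DesignReview=12pm, Postmortem=11am, Budget=12pm).

No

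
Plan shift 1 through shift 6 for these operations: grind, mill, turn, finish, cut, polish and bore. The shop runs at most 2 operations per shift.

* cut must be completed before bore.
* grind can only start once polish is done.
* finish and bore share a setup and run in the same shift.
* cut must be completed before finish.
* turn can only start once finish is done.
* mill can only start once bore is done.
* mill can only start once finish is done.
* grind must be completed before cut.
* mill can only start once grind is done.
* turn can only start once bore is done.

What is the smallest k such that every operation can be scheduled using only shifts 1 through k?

5 shifts

The precedence chain requires at least 5 distinct shifts.
With at most 2 per shift and 7 operations, at least 4 shifts are needed.
5 works (last occupied shift: shift 5): for example bore -> shift 4; finish -> shift 4; polish -> shift 1; grind -> shift 2; cut -> shift 3; turn -> shift 5; mill -> shift 5.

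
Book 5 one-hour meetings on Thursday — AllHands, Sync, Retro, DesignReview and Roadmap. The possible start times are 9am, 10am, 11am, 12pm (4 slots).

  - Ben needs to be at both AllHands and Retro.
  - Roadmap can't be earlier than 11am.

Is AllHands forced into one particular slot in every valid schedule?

AllHands can be 9am (e.g. Roadmap -> 11am; Retro -> 10am; Sync -> 9am; DesignReview -> 9am; AllHands -> 9am) or 10am (e.g. DesignReview=9am; Sync=9am; AllHands=10am; Roadmap=11am; Retro=9am).

No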